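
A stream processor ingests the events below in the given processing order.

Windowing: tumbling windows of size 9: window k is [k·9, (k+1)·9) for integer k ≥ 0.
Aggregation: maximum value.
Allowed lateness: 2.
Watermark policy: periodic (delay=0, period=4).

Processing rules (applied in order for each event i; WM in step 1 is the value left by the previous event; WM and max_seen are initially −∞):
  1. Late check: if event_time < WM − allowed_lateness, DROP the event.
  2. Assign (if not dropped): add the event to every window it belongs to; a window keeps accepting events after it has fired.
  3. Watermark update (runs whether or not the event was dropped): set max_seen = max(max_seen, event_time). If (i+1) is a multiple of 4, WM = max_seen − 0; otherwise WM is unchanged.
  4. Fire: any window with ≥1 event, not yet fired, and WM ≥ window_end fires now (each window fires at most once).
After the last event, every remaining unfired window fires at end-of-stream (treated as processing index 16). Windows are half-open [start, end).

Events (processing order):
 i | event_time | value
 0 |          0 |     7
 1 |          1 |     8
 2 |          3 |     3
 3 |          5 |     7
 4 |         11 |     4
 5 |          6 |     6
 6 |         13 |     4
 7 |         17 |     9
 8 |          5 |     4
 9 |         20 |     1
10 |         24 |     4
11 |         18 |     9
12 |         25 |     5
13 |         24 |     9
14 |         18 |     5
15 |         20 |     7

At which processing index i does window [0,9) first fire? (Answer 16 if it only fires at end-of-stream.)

7

i=0 t=0 v=7: → [0,9); WM=−∞
i=1 t=1 v=8: → [0,9); WM=−∞
i=2 t=3 v=3: → [0,9); WM=−∞
i=3 t=5 v=7: → [0,9); WM=5
i=4 t=11 v=4: → [9,18); WM=5
i=5 t=6 v=6: → [0,9); WM=5
i=6 t=13 v=4: → [9,18); WM=5
i=7 t=17 v=9: → [9,18); WM=17; [0,9) fires=8
i=8 t=5 v=4: DROP (t<17-2); WM=17
i=9 t=20 v=1: → [18,27); WM=17
i=10 t=24 v=4: → [18,27); WM=17
i=11 t=18 v=9: → [18,27); WM=24; [9,18) fires=9
i=12 t=25 v=5: → [18,27); WM=24
i=13 t=24 v=9: → [18,27); WM=24
i=14 t=18 v=5: DROP (t<24-2); WM=24
i=15 t=20 v=7: DROP (t<24-2); WM=25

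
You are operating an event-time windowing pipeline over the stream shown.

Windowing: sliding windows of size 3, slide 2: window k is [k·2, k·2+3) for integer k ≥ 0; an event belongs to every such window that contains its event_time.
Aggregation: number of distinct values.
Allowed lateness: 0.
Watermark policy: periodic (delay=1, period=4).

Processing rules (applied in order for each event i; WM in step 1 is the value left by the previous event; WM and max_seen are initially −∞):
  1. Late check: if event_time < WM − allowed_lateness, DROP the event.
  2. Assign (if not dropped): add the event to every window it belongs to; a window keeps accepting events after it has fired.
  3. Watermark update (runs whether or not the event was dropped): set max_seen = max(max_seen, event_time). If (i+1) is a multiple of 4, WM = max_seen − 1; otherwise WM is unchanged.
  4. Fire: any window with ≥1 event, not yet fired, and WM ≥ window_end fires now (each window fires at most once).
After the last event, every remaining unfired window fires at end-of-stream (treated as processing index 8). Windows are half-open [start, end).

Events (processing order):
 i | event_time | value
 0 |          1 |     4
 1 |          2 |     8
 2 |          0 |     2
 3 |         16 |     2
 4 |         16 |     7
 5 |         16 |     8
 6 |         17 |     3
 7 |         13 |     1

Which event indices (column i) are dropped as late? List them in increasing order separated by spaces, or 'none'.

i=0 t=1 v=4: → [0,3); WM=−∞
i=1 t=2 v=8: → [2,5),[0,3); WM=−∞
i=2 t=0 v=2: → [0,3); WM=−∞
i=3 t=16 v=2: → [16,19),[14,17); WM=15; [0,3) fires=3 [2,5) fires=1
i=4 t=16 v=7: → [16,19),[14,17); WM=15
i=5 t=16 v=8: → [16,19),[14,17); WM=15
i=6 t=17 v=3: → [16,19); WM=15
i=7 t=13 v=1: DROP (t<15-0); WM=16

7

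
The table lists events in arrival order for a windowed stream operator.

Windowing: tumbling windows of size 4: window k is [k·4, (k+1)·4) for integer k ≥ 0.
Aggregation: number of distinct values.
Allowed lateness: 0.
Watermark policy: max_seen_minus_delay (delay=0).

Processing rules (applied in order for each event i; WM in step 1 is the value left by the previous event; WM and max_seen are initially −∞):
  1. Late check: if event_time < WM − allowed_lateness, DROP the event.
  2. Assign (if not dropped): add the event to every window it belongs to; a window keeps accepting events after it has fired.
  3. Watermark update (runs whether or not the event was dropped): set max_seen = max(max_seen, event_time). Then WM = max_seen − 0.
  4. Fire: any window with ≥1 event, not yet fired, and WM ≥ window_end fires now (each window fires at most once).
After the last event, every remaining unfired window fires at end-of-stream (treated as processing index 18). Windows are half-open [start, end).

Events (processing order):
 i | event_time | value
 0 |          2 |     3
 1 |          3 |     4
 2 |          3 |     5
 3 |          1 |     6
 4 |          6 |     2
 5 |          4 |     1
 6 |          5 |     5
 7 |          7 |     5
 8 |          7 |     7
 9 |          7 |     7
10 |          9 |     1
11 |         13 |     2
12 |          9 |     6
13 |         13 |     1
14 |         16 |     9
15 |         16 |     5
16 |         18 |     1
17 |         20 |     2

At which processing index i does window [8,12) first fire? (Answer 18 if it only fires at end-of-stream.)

11

i=0 t=2 v=3: → [0,4); WM=2
i=1 t=3 v=4: → [0,4); WM=3
i=2 t=3 v=5: → [0,4); WM=3
i=3 t=1 v=6: DROP (t<3-0); WM=3
i=4 t=6 v=2: → [4,8); WM=6; [0,4) fires=3
i=5 t=4 v=1: DROP (t<6-0); WM=6
i=6 t=5 v=5: DROP (t<6-0); WM=6
i=7 t=7 v=5: → [4,8); WM=7
i=8 t=7 v=7: → [4,8); WM=7
i=9 t=7 v=7: → [4,8); WM=7
i=10 t=9 v=1: → [8,12); WM=9; [4,8) fires=3
i=11 t=13 v=2: → [12,16); WM=13; [8,12) fires=1
i=12 t=9 v=6: DROP (t<13-0); WM=13
i=13 t=13 v=1: → [12,16); WM=13
i=14 t=16 v=9: → [16,20); WM=16; [12,16) fires=2
i=15 t=16 v=5: → [16,20); WM=16
i=16 t=18 v=1: → [16,20); WM=18
i=17 t=20 v=2: → [20,24); WM=20; [16,20) fires=3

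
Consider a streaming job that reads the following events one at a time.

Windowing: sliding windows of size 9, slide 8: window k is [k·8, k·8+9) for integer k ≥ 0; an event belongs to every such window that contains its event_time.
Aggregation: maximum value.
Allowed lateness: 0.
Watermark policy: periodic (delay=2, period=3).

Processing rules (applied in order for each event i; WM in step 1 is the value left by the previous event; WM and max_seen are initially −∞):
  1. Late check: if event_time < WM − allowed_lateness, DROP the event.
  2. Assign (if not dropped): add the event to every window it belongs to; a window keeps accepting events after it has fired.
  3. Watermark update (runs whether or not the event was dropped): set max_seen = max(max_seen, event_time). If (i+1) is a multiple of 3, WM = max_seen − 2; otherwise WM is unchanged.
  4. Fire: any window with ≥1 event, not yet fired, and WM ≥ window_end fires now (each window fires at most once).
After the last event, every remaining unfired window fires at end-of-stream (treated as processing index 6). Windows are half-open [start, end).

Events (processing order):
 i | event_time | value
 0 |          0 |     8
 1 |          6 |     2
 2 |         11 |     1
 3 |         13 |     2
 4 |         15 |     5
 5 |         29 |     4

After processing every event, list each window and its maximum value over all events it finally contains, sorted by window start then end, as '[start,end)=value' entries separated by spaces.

[0,9)=8 [8,17)=5 [24,33)=4

i=0 t=0 v=8: → [0,9); WM=−∞
i=1 t=6 v=2: → [0,9); WM=−∞
i=2 t=11 v=1: → [8,17); WM=9; [0,9) fires=8
i=3 t=13 v=2: → [8,17); WM=9
i=4 t=15 v=5: → [8,17); WM=9
i=5 t=29 v=4: → [24,33); WM=27; [8,17) fires=5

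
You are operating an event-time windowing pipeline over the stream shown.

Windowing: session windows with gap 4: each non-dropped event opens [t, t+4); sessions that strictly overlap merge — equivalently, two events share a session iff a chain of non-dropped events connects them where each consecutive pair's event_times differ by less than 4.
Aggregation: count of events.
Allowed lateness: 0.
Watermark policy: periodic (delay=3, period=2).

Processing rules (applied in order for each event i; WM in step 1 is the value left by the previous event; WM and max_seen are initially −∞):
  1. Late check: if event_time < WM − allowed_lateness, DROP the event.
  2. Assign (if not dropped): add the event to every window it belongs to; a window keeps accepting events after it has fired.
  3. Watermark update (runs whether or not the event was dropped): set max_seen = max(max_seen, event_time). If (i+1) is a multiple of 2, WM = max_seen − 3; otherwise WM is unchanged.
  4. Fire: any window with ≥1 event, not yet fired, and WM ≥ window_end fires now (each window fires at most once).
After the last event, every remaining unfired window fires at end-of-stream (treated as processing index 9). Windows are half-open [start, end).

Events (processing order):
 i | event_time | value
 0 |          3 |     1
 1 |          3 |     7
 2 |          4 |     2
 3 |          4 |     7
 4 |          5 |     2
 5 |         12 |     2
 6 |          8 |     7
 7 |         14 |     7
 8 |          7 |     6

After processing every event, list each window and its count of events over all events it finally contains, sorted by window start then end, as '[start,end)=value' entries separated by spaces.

[3,9)=5 [12,18)=2

i=0 t=3 v=1: → [3,7); WM=−∞
i=1 t=3 v=7: → [3,7); WM=0
i=2 t=4 v=2: → [3,8); WM=0
i=3 t=4 v=7: → [3,8); WM=1
i=4 t=5 v=2: → [3,9); WM=1
i=5 t=12 v=2: → [12,16); WM=9
i=6 t=8 v=7: DROP (t<9-0); WM=9
i=7 t=14 v=7: → [12,18); WM=11
i=8 t=7 v=6: DROP (t<11-0); WM=11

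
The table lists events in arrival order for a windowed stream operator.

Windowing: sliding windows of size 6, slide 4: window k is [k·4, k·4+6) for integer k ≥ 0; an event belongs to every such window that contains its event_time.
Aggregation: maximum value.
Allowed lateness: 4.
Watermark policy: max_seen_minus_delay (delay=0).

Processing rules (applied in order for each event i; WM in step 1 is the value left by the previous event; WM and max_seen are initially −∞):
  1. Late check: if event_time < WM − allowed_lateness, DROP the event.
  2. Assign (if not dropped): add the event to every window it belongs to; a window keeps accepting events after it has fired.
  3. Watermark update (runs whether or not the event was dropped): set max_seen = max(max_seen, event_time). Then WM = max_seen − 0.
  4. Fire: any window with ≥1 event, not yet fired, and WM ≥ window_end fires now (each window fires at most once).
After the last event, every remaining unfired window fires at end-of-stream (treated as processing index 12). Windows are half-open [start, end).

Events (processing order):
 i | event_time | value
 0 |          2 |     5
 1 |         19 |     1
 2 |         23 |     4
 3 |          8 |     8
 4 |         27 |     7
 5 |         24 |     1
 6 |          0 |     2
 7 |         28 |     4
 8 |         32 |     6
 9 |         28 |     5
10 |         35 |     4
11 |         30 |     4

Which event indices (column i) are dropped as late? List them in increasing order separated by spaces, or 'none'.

i=0 t=2 v=5: → [0,6); WM=2
i=1 t=19 v=1: → [16,22); WM=19; [0,6) fires=5
i=2 t=23 v=4: → [20,26); WM=23; [16,22) fires=1
i=3 t=8 v=8: DROP (t<23-4); WM=23
i=4 t=27 v=7: → [24,30); WM=27; [20,26) fires=4
i=5 t=24 v=1: → [24,30),[20,26); WM=27
i=6 t=0 v=2: DROP (t<27-4); WM=27
i=7 t=28 v=4: → [28,34),[24,30); WM=28
i=8 t=32 v=6: → [32,38),[28,34); WM=32; [24,30) fires=7
i=9 t=28 v=5: → [28,34),[24,30); WM=32
i=10 t=35 v=4: → [32,38); WM=35; [28,34) fires=6
i=11 t=30 v=4: DROP (t<35-4); WM=35

3 6 11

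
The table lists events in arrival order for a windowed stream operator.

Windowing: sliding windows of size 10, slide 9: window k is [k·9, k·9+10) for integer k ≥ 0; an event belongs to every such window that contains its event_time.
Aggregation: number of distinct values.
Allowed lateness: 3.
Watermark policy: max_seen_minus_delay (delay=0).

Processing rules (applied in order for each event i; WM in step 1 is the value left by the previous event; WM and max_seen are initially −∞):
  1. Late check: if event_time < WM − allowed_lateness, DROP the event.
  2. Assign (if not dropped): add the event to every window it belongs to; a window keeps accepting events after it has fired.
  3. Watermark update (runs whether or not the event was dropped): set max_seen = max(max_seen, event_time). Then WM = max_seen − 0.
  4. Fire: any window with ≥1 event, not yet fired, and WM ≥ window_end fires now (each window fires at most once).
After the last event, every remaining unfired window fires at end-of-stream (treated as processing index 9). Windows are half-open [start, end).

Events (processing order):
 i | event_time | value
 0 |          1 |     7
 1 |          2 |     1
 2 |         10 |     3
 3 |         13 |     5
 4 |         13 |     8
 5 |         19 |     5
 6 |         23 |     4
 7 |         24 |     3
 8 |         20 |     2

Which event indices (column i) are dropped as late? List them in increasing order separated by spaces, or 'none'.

8

i=0 t=1 v=7: → [0,10); WM=1
i=1 t=2 v=1: → [0,10); WM=2
i=2 t=10 v=3: → [9,19); WM=10; [0,10) fires=2
i=3 t=13 v=5: → [9,19); WM=13
i=4 t=13 v=8: → [9,19); WM=13
i=5 t=19 v=5: → [18,28); WM=19; [9,19) fires=3
i=6 t=23 v=4: → [18,28); WM=23
i=7 t=24 v=3: → [18,28); WM=24
i=8 t=20 v=2: DROP (t<24-3); WM=24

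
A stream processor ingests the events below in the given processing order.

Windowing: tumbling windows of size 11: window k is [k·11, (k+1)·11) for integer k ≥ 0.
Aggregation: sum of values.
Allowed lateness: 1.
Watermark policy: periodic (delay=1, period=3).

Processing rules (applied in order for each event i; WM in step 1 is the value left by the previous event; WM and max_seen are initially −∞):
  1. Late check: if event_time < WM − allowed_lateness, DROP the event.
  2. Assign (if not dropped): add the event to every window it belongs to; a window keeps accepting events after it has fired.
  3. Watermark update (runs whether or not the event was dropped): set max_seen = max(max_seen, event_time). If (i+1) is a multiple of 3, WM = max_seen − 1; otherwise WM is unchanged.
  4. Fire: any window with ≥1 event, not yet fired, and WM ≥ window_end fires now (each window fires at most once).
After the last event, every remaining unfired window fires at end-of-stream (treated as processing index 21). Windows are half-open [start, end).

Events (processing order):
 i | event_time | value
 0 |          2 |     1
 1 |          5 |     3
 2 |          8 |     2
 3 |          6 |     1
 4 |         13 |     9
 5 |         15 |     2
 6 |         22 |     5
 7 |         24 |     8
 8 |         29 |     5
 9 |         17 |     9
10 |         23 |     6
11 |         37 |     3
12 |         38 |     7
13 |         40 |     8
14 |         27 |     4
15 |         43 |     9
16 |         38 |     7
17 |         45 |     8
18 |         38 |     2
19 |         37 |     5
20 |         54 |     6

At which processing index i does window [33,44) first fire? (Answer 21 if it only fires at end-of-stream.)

17

i=0 t=2 v=1: → [0,11); WM=−∞
i=1 t=5 v=3: → [0,11); WM=−∞
i=2 t=8 v=2: → [0,11); WM=7
i=3 t=6 v=1: → [0,11); WM=7
i=4 t=13 v=9: → [11,22); WM=7
i=5 t=15 v=2: → [11,22); WM=14; [0,11) fires=7
i=6 t=22 v=5: → [22,33); WM=14
i=7 t=24 v=8: → [22,33); WM=14
i=8 t=29 v=5: → [22,33); WM=28; [11,22) fires=11
i=9 t=17 v=9: DROP (t<28-1); WM=28
i=10 t=23 v=6: DROP (t<28-1); WM=28
i=11 t=37 v=3: → [33,44); WM=36; [22,33) fires=18
i=12 t=38 v=7: → [33,44); WM=36
i=13 t=40 v=8: → [33,44); WM=36
i=14 t=27 v=4: DROP (t<36-1); WM=39
i=15 t=43 v=9: → [33,44); WM=39
i=16 t=38 v=7: → [33,44); WM=39
i=17 t=45 v=8: → [44,55); WM=44; [33,44) fires=34
i=18 t=38 v=2: DROP (t<44-1); WM=44
i=19 t=37 v=5: DROP (t<44-1); WM=44
i=20 t=54 v=6: → [44,55); WM=53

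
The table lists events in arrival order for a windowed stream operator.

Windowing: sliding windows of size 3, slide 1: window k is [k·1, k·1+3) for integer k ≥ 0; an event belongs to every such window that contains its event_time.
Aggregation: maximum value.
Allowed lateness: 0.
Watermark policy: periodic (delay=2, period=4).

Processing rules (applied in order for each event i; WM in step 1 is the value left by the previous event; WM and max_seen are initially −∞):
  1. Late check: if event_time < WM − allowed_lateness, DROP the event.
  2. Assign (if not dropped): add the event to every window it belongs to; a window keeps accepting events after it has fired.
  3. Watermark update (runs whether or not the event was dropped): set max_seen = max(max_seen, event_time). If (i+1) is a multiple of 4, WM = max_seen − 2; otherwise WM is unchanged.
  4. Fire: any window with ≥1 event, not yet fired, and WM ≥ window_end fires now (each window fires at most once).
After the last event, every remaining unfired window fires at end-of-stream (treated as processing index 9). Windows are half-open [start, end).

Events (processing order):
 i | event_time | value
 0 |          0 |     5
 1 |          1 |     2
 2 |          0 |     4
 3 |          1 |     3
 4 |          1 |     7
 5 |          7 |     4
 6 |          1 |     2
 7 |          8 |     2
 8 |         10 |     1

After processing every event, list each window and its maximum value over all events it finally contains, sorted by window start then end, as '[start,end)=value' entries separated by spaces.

i=0 t=0 v=5: → [0,3); WM=−∞
i=1 t=1 v=2: → [1,4),[0,3); WM=−∞
i=2 t=0 v=4: → [0,3); WM=−∞
i=3 t=1 v=3: → [1,4),[0,3); WM=-1
i=4 t=1 v=7: → [1,4),[0,3); WM=-1
i=5 t=7 v=4: → [7,10),[6,9),[5,8); WM=-1
i=6 t=1 v=2: → [1,4),[0,3); WM=-1
i=7 t=8 v=2: → [8,11),[7,10),[6,9); WM=6; [0,3) fires=7 [1,4) fires=7
i=8 t=10 v=1: → [10,13),[9,12),[8,11); WM=6

[0,3)=7 [1,4)=7 [5,8)=4 [6,9)=4 [7,10)=4 [8,11)=2 [9,12)=1 [10,13)=1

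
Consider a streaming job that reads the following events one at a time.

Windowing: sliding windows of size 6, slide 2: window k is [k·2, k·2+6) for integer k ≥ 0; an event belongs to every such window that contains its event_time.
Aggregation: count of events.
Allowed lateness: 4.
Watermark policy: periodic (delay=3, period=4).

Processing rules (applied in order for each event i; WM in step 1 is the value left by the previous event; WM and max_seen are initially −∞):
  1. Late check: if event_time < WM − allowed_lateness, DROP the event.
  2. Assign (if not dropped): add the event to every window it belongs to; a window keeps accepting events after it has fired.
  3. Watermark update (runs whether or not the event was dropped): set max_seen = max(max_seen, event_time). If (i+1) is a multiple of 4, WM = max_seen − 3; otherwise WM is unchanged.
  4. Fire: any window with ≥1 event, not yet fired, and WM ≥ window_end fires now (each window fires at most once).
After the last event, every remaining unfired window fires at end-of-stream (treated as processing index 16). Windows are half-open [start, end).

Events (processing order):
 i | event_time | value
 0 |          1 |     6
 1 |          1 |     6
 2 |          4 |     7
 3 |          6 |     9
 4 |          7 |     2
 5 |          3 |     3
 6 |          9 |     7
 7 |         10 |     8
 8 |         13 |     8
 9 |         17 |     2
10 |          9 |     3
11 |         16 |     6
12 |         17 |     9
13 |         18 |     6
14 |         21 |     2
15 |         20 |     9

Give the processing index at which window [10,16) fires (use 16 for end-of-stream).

i=0 t=1 v=6: → [0,6); WM=−∞
i=1 t=1 v=6: → [0,6); WM=−∞
i=2 t=4 v=7: → [4,10),[2,8),[0,6); WM=−∞
i=3 t=6 v=9: → [6,12),[4,10),[2,8); WM=3
i=4 t=7 v=2: → [6,12),[4,10),[2,8); WM=3
i=5 t=3 v=3: → [2,8),[0,6); WM=3
i=6 t=9 v=7: → [8,14),[6,12),[4,10); WM=3
i=7 t=10 v=8: → [10,16),[8,14),[6,12); WM=7; [0,6) fires=4
i=8 t=13 v=8: → [12,18),[10,16),[8,14); WM=7
i=9 t=17 v=2: → [16,22),[14,20),[12,18); WM=7
i=10 t=9 v=3: → [8,14),[6,12),[4,10); WM=7
i=11 t=16 v=6: → [16,22),[14,20),[12,18); WM=14; [2,8) fires=4 [4,10) fires=5 [6,12) fires=5 [8,14) fires=4
i=12 t=17 v=9: → [16,22),[14,20),[12,18); WM=14
i=13 t=18 v=6: → [18,24),[16,22),[14,20); WM=14
i=14 t=21 v=2: → [20,26),[18,24),[16,22); WM=14
i=15 t=20 v=9: → [20,26),[18,24),[16,22); WM=18; [10,16) fires=2 [12,18) fires=4

15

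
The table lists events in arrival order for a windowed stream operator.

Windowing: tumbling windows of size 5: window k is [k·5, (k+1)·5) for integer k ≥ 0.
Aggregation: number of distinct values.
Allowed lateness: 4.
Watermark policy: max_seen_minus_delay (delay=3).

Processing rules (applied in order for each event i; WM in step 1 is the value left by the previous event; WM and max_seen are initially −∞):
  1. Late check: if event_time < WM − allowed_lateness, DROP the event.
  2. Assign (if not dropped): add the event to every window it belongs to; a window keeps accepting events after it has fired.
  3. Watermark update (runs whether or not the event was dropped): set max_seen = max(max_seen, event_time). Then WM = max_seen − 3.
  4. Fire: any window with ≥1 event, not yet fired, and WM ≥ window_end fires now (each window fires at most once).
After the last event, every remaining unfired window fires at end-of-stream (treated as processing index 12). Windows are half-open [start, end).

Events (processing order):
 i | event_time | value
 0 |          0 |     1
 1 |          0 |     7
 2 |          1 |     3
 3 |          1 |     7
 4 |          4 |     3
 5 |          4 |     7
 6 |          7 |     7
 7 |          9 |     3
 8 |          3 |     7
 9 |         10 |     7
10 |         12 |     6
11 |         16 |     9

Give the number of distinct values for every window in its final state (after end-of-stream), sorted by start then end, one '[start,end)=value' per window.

i=0 t=0 v=1: → [0,5); WM=-3
i=1 t=0 v=7: → [0,5); WM=-3
i=2 t=1 v=3: → [0,5); WM=-2
i=3 t=1 v=7: → [0,5); WM=-2
i=4 t=4 v=3: → [0,5); WM=1
i=5 t=4 v=7: → [0,5); WM=1
i=6 t=7 v=7: → [5,10); WM=4
i=7 t=9 v=3: → [5,10); WM=6; [0,5) fires=3
i=8 t=3 v=7: → [0,5); WM=6
i=9 t=10 v=7: → [10,15); WM=7
i=10 t=12 v=6: → [10,15); WM=9
i=11 t=16 v=9: → [15,20); WM=13; [5,10) fires=2

[0,5)=3 [5,10)=2 [10,15)=2 [15,20)=1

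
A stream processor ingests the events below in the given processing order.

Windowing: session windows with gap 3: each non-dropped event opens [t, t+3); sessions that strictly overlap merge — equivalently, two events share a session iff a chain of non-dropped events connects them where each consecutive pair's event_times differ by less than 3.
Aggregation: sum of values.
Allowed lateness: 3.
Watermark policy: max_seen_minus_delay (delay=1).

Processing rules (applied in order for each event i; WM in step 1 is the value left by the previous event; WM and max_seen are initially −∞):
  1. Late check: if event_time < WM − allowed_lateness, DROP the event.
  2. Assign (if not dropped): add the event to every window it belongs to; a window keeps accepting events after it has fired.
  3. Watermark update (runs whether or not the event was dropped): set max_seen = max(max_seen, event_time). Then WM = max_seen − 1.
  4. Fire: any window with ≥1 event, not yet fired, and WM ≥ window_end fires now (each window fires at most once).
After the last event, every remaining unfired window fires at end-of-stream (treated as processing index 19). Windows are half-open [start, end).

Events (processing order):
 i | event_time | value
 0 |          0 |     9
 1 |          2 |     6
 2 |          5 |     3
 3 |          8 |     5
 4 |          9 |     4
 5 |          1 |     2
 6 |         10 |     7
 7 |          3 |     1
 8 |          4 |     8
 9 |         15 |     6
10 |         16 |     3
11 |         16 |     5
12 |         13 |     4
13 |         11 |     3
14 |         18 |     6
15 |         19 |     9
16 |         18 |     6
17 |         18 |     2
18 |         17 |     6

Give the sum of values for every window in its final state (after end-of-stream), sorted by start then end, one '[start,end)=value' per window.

[0,5)=15 [5,8)=3 [8,13)=16 [13,22)=47

i=0 t=0 v=9: → [0,3); WM=-1
i=1 t=2 v=6: → [0,5); WM=1
i=2 t=5 v=3: → [5,8); WM=4
i=3 t=8 v=5: → [8,11); WM=7
i=4 t=9 v=4: → [8,12); WM=8
i=5 t=1 v=2: DROP (t<8-3); WM=8
i=6 t=10 v=7: → [8,13); WM=9
i=7 t=3 v=1: DROP (t<9-3); WM=9
i=8 t=4 v=8: DROP (t<9-3); WM=9
i=9 t=15 v=6: → [15,18); WM=14
i=10 t=16 v=3: → [15,19); WM=15
i=11 t=16 v=5: → [15,19); WM=15
i=12 t=13 v=4: → [13,19); WM=15
i=13 t=11 v=3: DROP (t<15-3); WM=15
i=14 t=18 v=6: → [13,21); WM=17
i=15 t=19 v=9: → [13,22); WM=18
i=16 t=18 v=6: → [13,22); WM=18
i=17 t=18 v=2: → [13,22); WM=18
i=18 t=17 v=6: → [13,22); WM=18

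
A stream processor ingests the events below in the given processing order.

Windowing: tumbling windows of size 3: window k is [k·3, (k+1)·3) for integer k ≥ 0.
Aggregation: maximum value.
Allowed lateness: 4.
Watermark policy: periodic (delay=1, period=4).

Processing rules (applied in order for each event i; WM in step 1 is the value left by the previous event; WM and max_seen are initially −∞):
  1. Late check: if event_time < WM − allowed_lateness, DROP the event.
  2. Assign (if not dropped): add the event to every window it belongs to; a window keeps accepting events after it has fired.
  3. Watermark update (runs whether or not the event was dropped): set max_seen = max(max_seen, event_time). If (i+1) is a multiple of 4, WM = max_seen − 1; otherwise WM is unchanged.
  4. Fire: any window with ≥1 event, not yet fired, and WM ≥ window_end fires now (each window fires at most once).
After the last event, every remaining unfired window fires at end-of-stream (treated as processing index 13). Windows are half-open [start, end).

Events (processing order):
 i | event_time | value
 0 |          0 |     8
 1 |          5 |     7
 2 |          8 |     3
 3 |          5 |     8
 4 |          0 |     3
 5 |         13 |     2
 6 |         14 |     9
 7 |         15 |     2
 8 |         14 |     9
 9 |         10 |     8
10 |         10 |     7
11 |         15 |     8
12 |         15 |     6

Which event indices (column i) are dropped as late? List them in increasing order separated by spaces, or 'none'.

4

i=0 t=0 v=8: → [0,3); WM=−∞
i=1 t=5 v=7: → [3,6); WM=−∞
i=2 t=8 v=3: → [6,9); WM=−∞
i=3 t=5 v=8: → [3,6); WM=7; [0,3) fires=8 [3,6) fires=8
i=4 t=0 v=3: DROP (t<7-4); WM=7
i=5 t=13 v=2: → [12,15); WM=7
i=6 t=14 v=9: → [12,15); WM=7
i=7 t=15 v=2: → [15,18); WM=14; [6,9) fires=3
i=8 t=14 v=9: → [12,15); WM=14
i=9 t=10 v=8: → [9,12); WM=14; [9,12) fires=8
i=10 t=10 v=7: → [9,12); WM=14
i=11 t=15 v=8: → [15,18); WM=14
i=12 t=15 v=6: → [15,18); WM=14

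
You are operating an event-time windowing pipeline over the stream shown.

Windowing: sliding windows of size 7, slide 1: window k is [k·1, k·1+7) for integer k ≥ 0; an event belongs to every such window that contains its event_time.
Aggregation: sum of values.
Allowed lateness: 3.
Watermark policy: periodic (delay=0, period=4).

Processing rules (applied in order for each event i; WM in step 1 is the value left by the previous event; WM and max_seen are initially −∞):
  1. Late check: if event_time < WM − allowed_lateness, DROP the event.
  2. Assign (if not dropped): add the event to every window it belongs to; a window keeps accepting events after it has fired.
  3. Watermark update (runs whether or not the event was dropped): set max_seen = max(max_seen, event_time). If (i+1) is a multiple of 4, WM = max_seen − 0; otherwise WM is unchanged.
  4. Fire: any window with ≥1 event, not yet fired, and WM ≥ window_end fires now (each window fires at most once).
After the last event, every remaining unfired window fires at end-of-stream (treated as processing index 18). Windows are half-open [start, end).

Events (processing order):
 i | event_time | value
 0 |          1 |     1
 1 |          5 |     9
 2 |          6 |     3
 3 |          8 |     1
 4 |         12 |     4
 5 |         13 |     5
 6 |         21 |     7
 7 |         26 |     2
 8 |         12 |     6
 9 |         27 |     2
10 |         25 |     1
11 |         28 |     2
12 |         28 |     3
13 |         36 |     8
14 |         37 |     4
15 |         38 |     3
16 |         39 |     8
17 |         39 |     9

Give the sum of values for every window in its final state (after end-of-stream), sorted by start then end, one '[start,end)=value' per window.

[0,7)=13 [1,8)=13 [2,9)=13 [3,10)=13 [4,11)=13 [5,12)=13 [6,13)=8 [7,14)=10 [8,15)=10 [9,16)=9 [10,17)=9 [11,18)=9 [12,19)=9 [13,20)=5 [15,22)=7 [16,23)=7 [17,24)=7 [18,25)=7 [19,26)=8 [20,27)=10 [21,28)=12 [22,29)=10 [23,30)=10 [24,31)=10 [25,32)=10 [26,33)=9 [27,34)=7 [28,35)=5 [30,37)=8 [31,38)=12 [32,39)=15 [33,40)=32 [34,41)=32 [35,42)=32 [36,43)=32 [37,44)=24 [38,45)=20 [39,46)=17

i=0 t=1 v=1: → [1,8),[0,7); WM=−∞
i=1 t=5 v=9: → [5,12),[4,11),[3,10),[2,9),[1,8),[0,7); WM=−∞
i=2 t=6 v=3: → [6,13),[5,12),[4,11),[3,10),[2,9),[1,8),[0,7); WM=−∞
i=3 t=8 v=1: → [8,15),[7,14),[6,13),[5,12),[4,11),[3,10),[2,9); WM=8; [0,7) fires=13 [1,8) fires=13
i=4 t=12 v=4: → [12,19),[11,18),[10,17),[9,16),[8,15),[7,14),[6,13); WM=8
i=5 t=13 v=5: → [13,20),[12,19),[11,18),[10,17),[9,16),[8,15),[7,14); WM=8
i=6 t=21 v=7: → [21,28),[20,27),[19,26),[18,25),[17,24),[16,23),[15,22); WM=8
i=7 t=26 v=2: → [26,33),[25,32),[24,31),[23,30),[22,29),[21,28),[20,27); WM=26; [2,9) fires=13 [3,10) fires=13 [4,11) fires=13 [5,12) fires=13 [6,13) fires=8 [7,14) fires=10 [8,15) fires=10 [9,16) fires=9 [10,17) fires=9 [11,18) fires=9 [12,19) fires=9 [13,20) fires=5 [15,22) fires=7 [16,23) fires=7 [17,24) fires=7 [18,25) fires=7 [19,26) fires=7
i=8 t=12 v=6: DROP (t<26-3); WM=26
i=9 t=27 v=2: → [27,34),[26,33),[25,32),[24,31),[23,30),[22,29),[21,28); WM=26
i=10 t=25 v=1: → [25,32),[24,31),[23,30),[22,29),[21,28),[20,27),[19,26); WM=26
i=11 t=28 v=2: → [28,35),[27,34),[26,33),[25,32),[24,31),[23,30),[22,29); WM=28; [20,27) fires=10 [21,28) fires=12
i=12 t=28 v=3: → [28,35),[27,34),[26,33),[25,32),[24,31),[23,30),[22,29); WM=28
i=13 t=36 v=8: → [36,43),[35,42),[34,41),[33,40),[32,39),[31,38),[30,37); WM=28
i=14 t=37 v=4: → [37,44),[36,43),[35,42),[34,41),[33,40),[32,39),[31,38); WM=28
i=15 t=38 v=3: → [38,45),[37,44),[36,43),[35,42),[34,41),[33,40),[32,39); WM=38; [22,29) fires=10 [23,30) fires=10 [24,31) fires=10 [25,32) fires=10 [26,33) fires=9 [27,34) fires=7 [28,35) fires=5 [30,37) fires=8 [31,38) fires=12
i=16 t=39 v=8: → [39,46),[38,45),[37,44),[36,43),[35,42),[34,41),[33,40); WM=38
i=17 t=39 v=9: → [39,46),[38,45),[37,44),[36,43),[35,42),[34,41),[33,40); WM=38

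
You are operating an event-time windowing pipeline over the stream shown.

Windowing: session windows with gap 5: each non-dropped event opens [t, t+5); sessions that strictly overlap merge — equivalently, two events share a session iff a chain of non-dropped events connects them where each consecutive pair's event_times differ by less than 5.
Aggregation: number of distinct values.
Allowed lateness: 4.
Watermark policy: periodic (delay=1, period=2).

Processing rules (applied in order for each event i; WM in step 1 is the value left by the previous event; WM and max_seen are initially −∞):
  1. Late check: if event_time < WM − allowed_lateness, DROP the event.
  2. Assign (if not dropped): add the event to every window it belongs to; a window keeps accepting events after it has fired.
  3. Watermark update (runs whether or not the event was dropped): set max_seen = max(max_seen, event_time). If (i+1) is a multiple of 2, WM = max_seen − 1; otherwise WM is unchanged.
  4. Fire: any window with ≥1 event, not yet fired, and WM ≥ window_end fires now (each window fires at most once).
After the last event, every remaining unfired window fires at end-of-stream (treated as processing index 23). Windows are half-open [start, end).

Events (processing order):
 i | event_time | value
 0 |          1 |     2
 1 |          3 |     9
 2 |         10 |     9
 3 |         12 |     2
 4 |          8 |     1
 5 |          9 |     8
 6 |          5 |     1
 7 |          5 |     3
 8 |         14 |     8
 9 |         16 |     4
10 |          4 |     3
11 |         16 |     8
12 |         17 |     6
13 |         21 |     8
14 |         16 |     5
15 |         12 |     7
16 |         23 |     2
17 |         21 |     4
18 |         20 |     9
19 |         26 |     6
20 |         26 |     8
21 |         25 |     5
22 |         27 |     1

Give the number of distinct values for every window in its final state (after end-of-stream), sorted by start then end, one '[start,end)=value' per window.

i=0 t=1 v=2: → [1,6); WM=−∞
i=1 t=3 v=9: → [1,8); WM=2
i=2 t=10 v=9: → [10,15); WM=2
i=3 t=12 v=2: → [10,17); WM=11
i=4 t=8 v=1: → [8,17); WM=11
i=5 t=9 v=8: → [8,17); WM=11
i=6 t=5 v=1: DROP (t<11-4); WM=11
i=7 t=5 v=3: DROP (t<11-4); WM=11
i=8 t=14 v=8: → [8,19); WM=11
i=9 t=16 v=4: → [8,21); WM=15
i=10 t=4 v=3: DROP (t<15-4); WM=15
i=11 t=16 v=8: → [8,21); WM=15
i=12 t=17 v=6: → [8,22); WM=15
i=13 t=21 v=8: → [8,26); WM=20
i=14 t=16 v=5: → [8,26); WM=20
i=15 t=12 v=7: DROP (t<20-4); WM=20
i=16 t=23 v=2: → [8,28); WM=20
i=17 t=21 v=4: → [8,28); WM=22
i=18 t=20 v=9: → [8,28); WM=22
i=19 t=26 v=6: → [8,31); WM=25
i=20 t=26 v=8: → [8,31); WM=25
i=21 t=25 v=5: → [8,31); WM=25
i=22 t=27 v=1: → [8,32); WM=25

[1,8)=2 [8,32)=7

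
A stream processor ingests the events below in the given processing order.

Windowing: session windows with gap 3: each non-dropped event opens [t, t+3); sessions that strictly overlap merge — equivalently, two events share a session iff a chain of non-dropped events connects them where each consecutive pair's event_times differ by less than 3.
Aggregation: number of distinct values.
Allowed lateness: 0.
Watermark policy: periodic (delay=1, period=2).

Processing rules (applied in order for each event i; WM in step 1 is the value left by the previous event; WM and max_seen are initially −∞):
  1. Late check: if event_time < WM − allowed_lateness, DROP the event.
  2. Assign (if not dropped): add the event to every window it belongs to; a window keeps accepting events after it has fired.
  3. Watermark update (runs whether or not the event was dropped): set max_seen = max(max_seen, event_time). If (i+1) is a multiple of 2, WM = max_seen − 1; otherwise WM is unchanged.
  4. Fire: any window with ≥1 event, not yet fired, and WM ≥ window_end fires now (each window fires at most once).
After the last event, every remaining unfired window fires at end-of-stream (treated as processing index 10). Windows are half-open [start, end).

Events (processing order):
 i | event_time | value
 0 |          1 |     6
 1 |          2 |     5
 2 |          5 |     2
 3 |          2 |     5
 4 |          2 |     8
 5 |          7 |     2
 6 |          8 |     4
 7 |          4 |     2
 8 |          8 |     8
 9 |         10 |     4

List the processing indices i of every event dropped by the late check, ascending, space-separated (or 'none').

i=0 t=1 v=6: → [1,4); WM=−∞
i=1 t=2 v=5: → [1,5); WM=1
i=2 t=5 v=2: → [5,8); WM=1
i=3 t=2 v=5: → [1,5); WM=4
i=4 t=2 v=8: DROP (t<4-0); WM=4
i=5 t=7 v=2: → [5,10); WM=6
i=6 t=8 v=4: → [5,11); WM=6
i=7 t=4 v=2: DROP (t<6-0); WM=7
i=8 t=8 v=8: → [5,11); WM=7
i=9 t=10 v=4: → [5,13); WM=9

4 7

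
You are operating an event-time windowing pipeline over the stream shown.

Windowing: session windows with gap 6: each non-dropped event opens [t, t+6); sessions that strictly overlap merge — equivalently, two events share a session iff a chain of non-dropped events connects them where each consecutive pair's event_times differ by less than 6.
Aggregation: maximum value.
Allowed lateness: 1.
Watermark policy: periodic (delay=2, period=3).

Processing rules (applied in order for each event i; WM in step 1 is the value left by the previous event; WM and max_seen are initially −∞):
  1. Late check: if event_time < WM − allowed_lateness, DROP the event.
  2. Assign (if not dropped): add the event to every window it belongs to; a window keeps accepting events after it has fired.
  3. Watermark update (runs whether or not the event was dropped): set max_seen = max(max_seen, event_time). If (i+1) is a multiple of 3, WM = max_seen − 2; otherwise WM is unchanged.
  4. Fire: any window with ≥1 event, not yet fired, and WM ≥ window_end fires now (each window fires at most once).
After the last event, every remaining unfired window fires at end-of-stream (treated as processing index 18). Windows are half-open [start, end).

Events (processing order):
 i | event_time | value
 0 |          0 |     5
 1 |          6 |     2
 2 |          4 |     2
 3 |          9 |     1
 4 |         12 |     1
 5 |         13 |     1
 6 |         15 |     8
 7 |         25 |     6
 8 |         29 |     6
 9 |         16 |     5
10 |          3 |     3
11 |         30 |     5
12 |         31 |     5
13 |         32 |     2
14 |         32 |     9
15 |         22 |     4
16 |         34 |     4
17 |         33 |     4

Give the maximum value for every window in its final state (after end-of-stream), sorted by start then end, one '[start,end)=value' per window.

i=0 t=0 v=5: → [0,6); WM=−∞
i=1 t=6 v=2: → [6,12); WM=−∞
i=2 t=4 v=2: → [0,12); WM=4
i=3 t=9 v=1: → [0,15); WM=4
i=4 t=12 v=1: → [0,18); WM=4
i=5 t=13 v=1: → [0,19); WM=11
i=6 t=15 v=8: → [0,21); WM=11
i=7 t=25 v=6: → [25,31); WM=11
i=8 t=29 v=6: → [25,35); WM=27
i=9 t=16 v=5: DROP (t<27-1); WM=27
i=10 t=3 v=3: DROP (t<27-1); WM=27
i=11 t=30 v=5: → [25,36); WM=28
i=12 t=31 v=5: → [25,37); WM=28
i=13 t=32 v=2: → [25,38); WM=28
i=14 t=32 v=9: → [25,38); WM=30
i=15 t=22 v=4: DROP (t<30-1); WM=30
i=16 t=34 v=4: → [25,40); WM=30
i=17 t=33 v=4: → [25,40); WM=32

[0,21)=8 [25,40)=9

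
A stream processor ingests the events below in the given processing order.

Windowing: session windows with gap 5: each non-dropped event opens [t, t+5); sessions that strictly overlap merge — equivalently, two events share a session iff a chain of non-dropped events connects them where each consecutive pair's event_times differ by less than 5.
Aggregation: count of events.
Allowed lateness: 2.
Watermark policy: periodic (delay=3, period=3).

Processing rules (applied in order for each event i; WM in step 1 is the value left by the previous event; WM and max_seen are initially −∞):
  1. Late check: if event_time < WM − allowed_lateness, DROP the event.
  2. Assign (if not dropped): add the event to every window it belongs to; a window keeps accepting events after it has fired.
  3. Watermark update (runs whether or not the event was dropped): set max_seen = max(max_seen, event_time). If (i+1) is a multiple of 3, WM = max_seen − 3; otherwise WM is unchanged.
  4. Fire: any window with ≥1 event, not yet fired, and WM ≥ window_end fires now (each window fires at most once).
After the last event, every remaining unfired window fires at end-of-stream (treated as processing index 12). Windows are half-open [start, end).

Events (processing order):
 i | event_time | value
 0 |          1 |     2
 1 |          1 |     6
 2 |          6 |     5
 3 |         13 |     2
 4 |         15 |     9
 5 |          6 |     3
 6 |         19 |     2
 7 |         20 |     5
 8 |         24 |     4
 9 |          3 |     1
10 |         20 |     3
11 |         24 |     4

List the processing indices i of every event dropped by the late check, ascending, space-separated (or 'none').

9

i=0 t=1 v=2: → [1,6); WM=−∞
i=1 t=1 v=6: → [1,6); WM=−∞
i=2 t=6 v=5: → [6,11); WM=3
i=3 t=13 v=2: → [13,18); WM=3
i=4 t=15 v=9: → [13,20); WM=3
i=5 t=6 v=3: → [6,11); WM=12
i=6 t=19 v=2: → [13,24); WM=12
i=7 t=20 v=5: → [13,25); WM=12
i=8 t=24 v=4: → [13,29); WM=21
i=9 t=3 v=1: DROP (t<21-2); WM=21
i=10 t=20 v=3: → [13,29); WM=21
i=11 t=24 v=4: → [13,29); WM=21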